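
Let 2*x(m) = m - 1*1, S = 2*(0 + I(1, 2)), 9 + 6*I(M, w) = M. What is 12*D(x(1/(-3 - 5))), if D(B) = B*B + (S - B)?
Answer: -1373/64 ≈ -21.453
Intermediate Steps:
I(M, w) = -3/2 + M/6
S = -8/3 (S = 2*(0 + (-3/2 + (1/6)*1)) = 2*(0 + (-3/2 + 1/6)) = 2*(0 - 4/3) = 2*(-4/3) = -8/3 ≈ -2.6667)
x(m) = -1/2 + m/2 (x(m) = (m - 1*1)/2 = (m - 1)/2 = (-1 + m)/2 = -1/2 + m/2)
D(B) = -8/3 + B**2 - B (D(B) = B*B + (-8/3 - B) = B**2 + (-8/3 - B) = -8/3 + B**2 - B)
12*D(x(1/(-3 - 5))) = 12*(-8/3 + (-1/2 + 1/(2*(-3 - 5)))**2 - (-1/2 + 1/(2*(-3 - 5)))) = 12*(-8/3 + (-1/2 + (1/2)/(-8))**2 - (-1/2 + (1/2)/(-8))) = 12*(-8/3 + (-1/2 + (1/2)*(-1/8))**2 - (-1/2 + (1/2)*(-1/8))) = 12*(-8/3 + (-1/2 - 1/16)**2 - (-1/2 - 1/16)) = 12*(-8/3 + (-9/16)**2 - 1*(-9/16)) = 12*(-8/3 + 81/256 + 9/16) = 12*(-1373/768) = -1373/64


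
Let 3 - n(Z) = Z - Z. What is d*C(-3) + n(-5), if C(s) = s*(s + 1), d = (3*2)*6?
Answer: 219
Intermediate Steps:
d = 36 (d = 6*6 = 36)
n(Z) = 3 (n(Z) = 3 - (Z - Z) = 3 - 1*0 = 3 + 0 = 3)
C(s) = s*(1 + s)
d*C(-3) + n(-5) = 36*(-3*(1 - 3)) + 3 = 36*(-3*(-2)) + 3 = 36*6 + 3 = 216 + 3 = 219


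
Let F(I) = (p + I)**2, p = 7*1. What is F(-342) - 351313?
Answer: -239088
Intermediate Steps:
p = 7
F(I) = (7 + I)**2
F(-342) - 351313 = (7 - 342)**2 - 351313 = (-335)**2 - 351313 = 112225 - 351313 = -239088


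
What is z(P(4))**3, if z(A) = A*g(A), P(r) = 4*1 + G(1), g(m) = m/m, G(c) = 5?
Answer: 729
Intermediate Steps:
g(m) = 1
P(r) = 9 (P(r) = 4*1 + 5 = 4 + 5 = 9)
z(A) = A (z(A) = A*1 = A)
z(P(4))**3 = 9**3 = 729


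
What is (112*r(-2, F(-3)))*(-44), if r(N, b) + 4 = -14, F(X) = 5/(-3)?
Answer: 88704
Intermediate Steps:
F(X) = -5/3 (F(X) = 5*(-⅓) = -5/3)
r(N, b) = -18 (r(N, b) = -4 - 14 = -18)
(112*r(-2, F(-3)))*(-44) = (112*(-18))*(-44) = -2016*(-44) = 88704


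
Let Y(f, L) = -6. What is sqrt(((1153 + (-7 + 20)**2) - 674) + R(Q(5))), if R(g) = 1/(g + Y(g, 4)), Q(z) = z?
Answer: sqrt(647) ≈ 25.436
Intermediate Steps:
R(g) = 1/(-6 + g) (R(g) = 1/(g - 6) = 1/(-6 + g))
sqrt(((1153 + (-7 + 20)**2) - 674) + R(Q(5))) = sqrt(((1153 + (-7 + 20)**2) - 674) + 1/(-6 + 5)) = sqrt(((1153 + 13**2) - 674) + 1/(-1)) = sqrt(((1153 + 169) - 674) - 1) = sqrt((1322 - 674) - 1) = sqrt(648 - 1) = sqrt(647)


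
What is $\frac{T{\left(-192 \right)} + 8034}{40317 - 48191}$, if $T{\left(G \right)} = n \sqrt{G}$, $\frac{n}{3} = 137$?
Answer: $- \frac{4017}{3937} - \frac{1644 i \sqrt{3}}{3937} \approx -1.0203 - 0.72326 i$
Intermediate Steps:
$n = 411$ ($n = 3 \cdot 137 = 411$)
$T{\left(G \right)} = 411 \sqrt{G}$
$\frac{T{\left(-192 \right)} + 8034}{40317 - 48191} = \frac{411 \sqrt{-192} + 8034}{40317 - 48191} = \frac{411 \cdot 8 i \sqrt{3} + 8034}{-7874} = \left(3288 i \sqrt{3} + 8034\right) \left(- \frac{1}{7874}\right) = \left(8034 + 3288 i \sqrt{3}\right) \left(- \frac{1}{7874}\right) = - \frac{4017}{3937} - \frac{1644 i \sqrt{3}}{3937}$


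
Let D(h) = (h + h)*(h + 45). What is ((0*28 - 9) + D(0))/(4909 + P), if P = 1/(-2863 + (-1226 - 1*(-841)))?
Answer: -29232/15944431 ≈ -0.0018334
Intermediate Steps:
D(h) = 2*h*(45 + h) (D(h) = (2*h)*(45 + h) = 2*h*(45 + h))
P = -1/3248 (P = 1/(-2863 + (-1226 + 841)) = 1/(-2863 - 385) = 1/(-3248) = -1/3248 ≈ -0.00030788)
((0*28 - 9) + D(0))/(4909 + P) = ((0*28 - 9) + 2*0*(45 + 0))/(4909 - 1/3248) = ((0 - 9) + 2*0*45)/(15944431/3248) = (-9 + 0)*(3248/15944431) = -9*3248/15944431 = -29232/15944431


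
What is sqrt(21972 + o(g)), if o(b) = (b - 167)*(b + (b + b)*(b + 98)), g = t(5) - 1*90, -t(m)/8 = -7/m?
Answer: 23*sqrt(927590)/25 ≈ 886.07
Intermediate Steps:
t(m) = 56/m (t(m) = -(-56)/m = 56/m)
g = -394/5 (g = 56/5 - 1*90 = 56*(1/5) - 90 = 56/5 - 90 = -394/5 ≈ -78.800)
o(b) = (-167 + b)*(b + 2*b*(98 + b)) (o(b) = (-167 + b)*(b + (2*b)*(98 + b)) = (-167 + b)*(b + 2*b*(98 + b)))
sqrt(21972 + o(g)) = sqrt(21972 - 394*(-32899 - 137*(-394/5) + 2*(-394/5)**2)/5) = sqrt(21972 - 394*(-32899 + 53978/5 + 2*(155236/25))/5) = sqrt(21972 - 394*(-32899 + 53978/5 + 310472/25)/5) = sqrt(21972 - 394/5*(-242113/25)) = sqrt(21972 + 95392522/125) = sqrt(98139022/125) = 23*sqrt(927590)/25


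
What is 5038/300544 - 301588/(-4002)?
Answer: 22665156487/300694272 ≈ 75.376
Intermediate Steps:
5038/300544 - 301588/(-4002) = 5038*(1/300544) - 301588*(-1/4002) = 2519/150272 + 150794/2001 = 22665156487/300694272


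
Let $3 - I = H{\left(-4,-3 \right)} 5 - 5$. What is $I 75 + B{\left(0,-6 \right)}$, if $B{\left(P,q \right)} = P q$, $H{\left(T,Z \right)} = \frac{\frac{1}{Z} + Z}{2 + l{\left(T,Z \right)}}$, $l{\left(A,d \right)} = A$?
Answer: $-25$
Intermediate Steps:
$H{\left(T,Z \right)} = \frac{Z + \frac{1}{Z}}{2 + T}$ ($H{\left(T,Z \right)} = \frac{\frac{1}{Z} + Z}{2 + T} = \frac{Z + \frac{1}{Z}}{2 + T}$)
$I = - \frac{1}{3}$ ($I = 3 - \left(\frac{1 + \left(-3\right)^{2}}{\left(-3\right) \left(2 - 4\right)} 5 - 5\right) = 3 - \left(- \frac{1 + 9}{3 \left(-2\right)} 5 - 5\right) = 3 - \left(\left(- \frac{1}{3}\right) \left(- \frac{1}{2}\right) 10 \cdot 5 - 5\right) = 3 - \left(\frac{5}{3} \cdot 5 - 5\right) = 3 - \left(\frac{25}{3} - 5\right) = 3 - \frac{10}{3} = - \frac{1}{3} \approx -0.33333$)
$I 75 + B{\left(0,-6 \right)} = \left(- \frac{1}{3}\right) 75 + 0 \left(-6\right) = -25 + 0 = -25$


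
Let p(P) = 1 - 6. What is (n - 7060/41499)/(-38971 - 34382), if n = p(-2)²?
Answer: -1030415/3044076147 ≈ -0.00033850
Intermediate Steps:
p(P) = -5
n = 25 (n = (-5)² = 25)
(n - 7060/41499)/(-38971 - 34382) = (25 - 7060/41499)/(-38971 - 34382) = (25 - 7060*1/41499)/(-73353) = (25 - 7060/41499)*(-1/73353) = (1030415/41499)*(-1/73353) = -1030415/3044076147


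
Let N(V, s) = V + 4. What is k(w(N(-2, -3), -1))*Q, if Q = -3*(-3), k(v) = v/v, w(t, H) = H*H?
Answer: 9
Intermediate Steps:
N(V, s) = 4 + V
w(t, H) = H²
k(v) = 1
Q = 9
k(w(N(-2, -3), -1))*Q = 1*9 = 9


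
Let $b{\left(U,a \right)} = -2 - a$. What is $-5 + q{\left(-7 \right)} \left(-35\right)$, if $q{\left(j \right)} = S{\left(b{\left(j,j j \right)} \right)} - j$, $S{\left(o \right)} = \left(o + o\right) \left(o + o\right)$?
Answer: $-364390$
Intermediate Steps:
$S{\left(o \right)} = 4 o^{2}$ ($S{\left(o \right)} = 2 o 2 o = 4 o^{2}$)
$q{\left(j \right)} = - j + 4 \left(-2 - j^{2}\right)^{2}$ ($q{\left(j \right)} = 4 \left(-2 - j j\right)^{2} - j = 4 \left(-2 - j^{2}\right)^{2} - j = - j + 4 \left(-2 - j^{2}\right)^{2}$)
$-5 + q{\left(-7 \right)} \left(-35\right) = -5 + \left(\left(-1\right) \left(-7\right) + 4 \left(2 + \left(-7\right)^{2}\right)^{2}\right) \left(-35\right) = -5 + \left(7 + 4 \left(2 + 49\right)^{2}\right) \left(-35\right) = -5 + \left(7 + 4 \cdot 51^{2}\right) \left(-35\right) = -5 + \left(7 + 4 \cdot 2601\right) \left(-35\right) = -5 + \left(7 + 10404\right) \left(-35\right) = -5 + 10411 \left(-35\right) = -5 - 364385 = -364390$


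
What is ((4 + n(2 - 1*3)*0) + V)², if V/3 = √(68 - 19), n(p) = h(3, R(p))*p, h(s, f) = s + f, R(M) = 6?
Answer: 625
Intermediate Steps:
h(s, f) = f + s
n(p) = 9*p (n(p) = (6 + 3)*p = 9*p)
V = 21 (V = 3*√(68 - 19) = 3*√49 = 3*7 = 21)
((4 + n(2 - 1*3)*0) + V)² = ((4 + (9*(2 - 1*3))*0) + 21)² = ((4 + (9*(2 - 3))*0) + 21)² = ((4 + (9*(-1))*0) + 21)² = ((4 - 9*0) + 21)² = ((4 + 0) + 21)² = (4 + 21)² = 25² = 625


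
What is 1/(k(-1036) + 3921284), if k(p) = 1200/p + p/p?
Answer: 259/1015612515 ≈ 2.5502e-7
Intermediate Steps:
k(p) = 1 + 1200/p (k(p) = 1200/p + 1 = 1 + 1200/p)
1/(k(-1036) + 3921284) = 1/((1200 - 1036)/(-1036) + 3921284) = 1/(-1/1036*164 + 3921284) = 1/(-41/259 + 3921284) = 1/(1015612515/259) = 259/1015612515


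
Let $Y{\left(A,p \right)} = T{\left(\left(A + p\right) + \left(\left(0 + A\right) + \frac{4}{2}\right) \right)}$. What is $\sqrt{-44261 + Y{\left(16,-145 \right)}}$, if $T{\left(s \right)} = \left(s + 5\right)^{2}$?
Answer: $5 i \sqrt{1321} \approx 181.73 i$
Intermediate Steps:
$T{\left(s \right)} = \left(5 + s\right)^{2}$
$Y{\left(A,p \right)} = \left(7 + p + 2 A\right)^{2}$ ($Y{\left(A,p \right)} = \left(5 + \left(\left(A + p\right) + \left(\left(0 + A\right) + \frac{4}{2}\right)\right)\right)^{2} = \left(5 + \left(\left(A + p\right) + \left(A + 4 \cdot \frac{1}{2}\right)\right)\right)^{2} = \left(5 + \left(\left(A + p\right) + \left(A + 2\right)\right)\right)^{2} = \left(5 + \left(\left(A + p\right) + \left(2 + A\right)\right)\right)^{2} = \left(5 + \left(2 + p + 2 A\right)\right)^{2} = \left(7 + p + 2 A\right)^{2}$)
$\sqrt{-44261 + Y{\left(16,-145 \right)}} = \sqrt{-44261 + \left(7 - 145 + 2 \cdot 16\right)^{2}} = \sqrt{-44261 + \left(7 - 145 + 32\right)^{2}} = \sqrt{-44261 + \left(-106\right)^{2}} = \sqrt{-44261 + 11236} = \sqrt{-33025} = 5 i \sqrt{1321}$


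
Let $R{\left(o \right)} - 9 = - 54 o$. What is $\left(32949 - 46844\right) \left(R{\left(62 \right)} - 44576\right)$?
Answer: $665778925$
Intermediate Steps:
$R{\left(o \right)} = 9 - 54 o$
$\left(32949 - 46844\right) \left(R{\left(62 \right)} - 44576\right) = \left(32949 - 46844\right) \left(\left(9 - 3348\right) - 44576\right) = - 13895 \left(\left(9 - 3348\right) - 44576\right) = - 13895 \left(-3339 - 44576\right) = \left(-13895\right) \left(-47915\right) = 665778925$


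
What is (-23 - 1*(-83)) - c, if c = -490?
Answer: 550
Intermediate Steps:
(-23 - 1*(-83)) - c = (-23 - 1*(-83)) - 1*(-490) = (-23 + 83) + 490 = 60 + 490 = 550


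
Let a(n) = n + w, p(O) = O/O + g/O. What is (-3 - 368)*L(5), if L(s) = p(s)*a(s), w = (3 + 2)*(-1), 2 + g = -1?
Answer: 0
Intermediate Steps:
g = -3 (g = -2 - 1 = -3)
w = -5 (w = 5*(-1) = -5)
p(O) = 1 - 3/O (p(O) = O/O - 3/O = 1 - 3/O)
a(n) = -5 + n (a(n) = n - 5 = -5 + n)
L(s) = (-5 + s)*(-3 + s)/s (L(s) = ((-3 + s)/s)*(-5 + s) = (-5 + s)*(-3 + s)/s)
(-3 - 368)*L(5) = (-3 - 368)*(-8 + 5 + 15/5) = -371*(-8 + 5 + 15*(⅕)) = -371*(-8 + 5 + 3) = -371*0 = 0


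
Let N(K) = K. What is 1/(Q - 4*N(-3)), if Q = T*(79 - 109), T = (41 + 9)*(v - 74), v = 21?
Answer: 1/79512 ≈ 1.2577e-5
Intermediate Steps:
T = -2650 (T = (41 + 9)*(21 - 74) = 50*(-53) = -2650)
Q = 79500 (Q = -2650*(79 - 109) = -2650*(-30) = 79500)
1/(Q - 4*N(-3)) = 1/(79500 - 4*(-3)) = 1/(79500 + 12) = 1/79512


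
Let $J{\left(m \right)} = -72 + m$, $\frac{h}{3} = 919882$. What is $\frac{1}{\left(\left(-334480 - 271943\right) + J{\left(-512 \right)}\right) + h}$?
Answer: $\frac{1}{2152639} \approx 4.6455 \cdot 10^{-7}$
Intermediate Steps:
$h = 2759646$ ($h = 3 \cdot 919882 = 2759646$)
$\frac{1}{\left(\left(-334480 - 271943\right) + J{\left(-512 \right)}\right) + h} = \frac{1}{\left(\left(-334480 - 271943\right) - 584\right) + 2759646} = \frac{1}{\left(-606423 - 584\right) + 2759646} = \frac{1}{-607007 + 2759646} = \frac{1}{2152639}$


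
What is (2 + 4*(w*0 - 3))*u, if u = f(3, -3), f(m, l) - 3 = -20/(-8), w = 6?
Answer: -55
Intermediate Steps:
f(m, l) = 11/2 (f(m, l) = 3 - 20/(-8) = 3 - 20*(-⅛) = 3 + 5/2 = 11/2)
u = 11/2 ≈ 5.5000
(2 + 4*(w*0 - 3))*u = (2 + 4*(6*0 - 3))*(11/2) = (2 + 4*(0 - 3))*(11/2) = (2 + 4*(-3))*(11/2) = (2 - 12)*(11/2) = -10*11/2 = -55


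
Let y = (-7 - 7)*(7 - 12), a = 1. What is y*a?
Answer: 70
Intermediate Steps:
y = 70 (y = -14*(-5) = 70)
y*a = 70*1 = 70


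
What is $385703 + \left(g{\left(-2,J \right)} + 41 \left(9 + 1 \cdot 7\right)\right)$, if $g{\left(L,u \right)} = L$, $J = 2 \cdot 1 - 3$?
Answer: $386357$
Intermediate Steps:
$J = -1$ ($J = 2 - 3 = -1$)
$385703 + \left(g{\left(-2,J \right)} + 41 \left(9 + 1 \cdot 7\right)\right) = 385703 - \left(2 - 41 \left(9 + 1 \cdot 7\right)\right) = 385703 - \left(2 - 41 \left(9 + 7\right)\right) = 385703 + \left(-2 + 41 \cdot 16\right) = 385703 + \left(-2 + 656\right) = 385703 + 654 = 386357$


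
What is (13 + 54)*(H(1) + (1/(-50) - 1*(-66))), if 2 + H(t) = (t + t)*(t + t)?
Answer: 227733/50 ≈ 4554.7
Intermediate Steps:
H(t) = -2 + 4*t² (H(t) = -2 + (t + t)*(t + t) = -2 + (2*t)*(2*t) = -2 + 4*t²)
(13 + 54)*(H(1) + (1/(-50) - 1*(-66))) = (13 + 54)*((-2 + 4*1²) + (1/(-50) - 1*(-66))) = 67*((-2 + 4*1) + (-1/50 + 66)) = 67*((-2 + 4) + 3299/50) = 67*(2 + 3299/50) = 67*(3399/50) = 227733/50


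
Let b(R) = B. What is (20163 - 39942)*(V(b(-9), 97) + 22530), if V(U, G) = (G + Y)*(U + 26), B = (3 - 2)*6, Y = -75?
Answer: -459545286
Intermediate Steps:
B = 6 (B = 1*6 = 6)
b(R) = 6
V(U, G) = (-75 + G)*(26 + U) (V(U, G) = (G - 75)*(U + 26) = (-75 + G)*(26 + U))
(20163 - 39942)*(V(b(-9), 97) + 22530) = (20163 - 39942)*((-1950 - 75*6 + 26*97 + 97*6) + 22530) = -19779*((-1950 - 450 + 2522 + 582) + 22530) = -19779*(704 + 22530) = -19779*23234 = -459545286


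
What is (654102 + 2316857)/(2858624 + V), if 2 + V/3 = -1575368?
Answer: -2970959/1867486 ≈ -1.5909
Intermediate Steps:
V = -4726110 (V = -6 + 3*(-1575368) = -6 - 4726104 = -4726110)
(654102 + 2316857)/(2858624 + V) = (654102 + 2316857)/(2858624 - 4726110) = 2970959/(-1867486) = 2970959*(-1/1867486) = -2970959/1867486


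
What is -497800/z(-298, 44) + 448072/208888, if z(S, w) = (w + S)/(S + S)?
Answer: -3873413515257/3316097 ≈ -1.1681e+6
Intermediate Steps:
z(S, w) = (S + w)/(2*S) (z(S, w) = (S + w)/((2*S)) = (S + w)*(1/(2*S)) = (S + w)/(2*S))
-497800/z(-298, 44) + 448072/208888 = -497800*(-596/(-298 + 44)) + 448072/208888 = -497800/((½)*(-1/298)*(-254)) + 448072*(1/208888) = -497800/127/298 + 56009/26111 = -497800*298/127 + 56009/26111 = -148344400/127 + 56009/26111 = -3873413515257/3316097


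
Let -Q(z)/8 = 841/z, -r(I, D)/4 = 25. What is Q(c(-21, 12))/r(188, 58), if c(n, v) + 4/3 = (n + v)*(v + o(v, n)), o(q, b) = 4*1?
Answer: -2523/5450 ≈ -0.46294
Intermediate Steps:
r(I, D) = -100 (r(I, D) = -4*25 = -100)
o(q, b) = 4
c(n, v) = -4/3 + (4 + v)*(n + v) (c(n, v) = -4/3 + (n + v)*(v + 4) = -4/3 + (n + v)*(4 + v) = -4/3 + (4 + v)*(n + v))
Q(z) = -6728/z
Q(c(-21, 12))/r(188, 58) = -6728/(-4/3 + 12² + 4*(-21) + 4*12 - 21*12)/(-100) = -6728/(-4/3 + 144 - 84 + 48 - 252)*(-1/100) = -6728/(-436/3)*(-1/100) = -6728*(-3/436)*(-1/100) = (5046/109)*(-1/100) = -2523/5450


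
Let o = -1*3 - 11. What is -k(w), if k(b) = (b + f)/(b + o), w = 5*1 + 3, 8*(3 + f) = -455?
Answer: -415/48 ≈ -8.6458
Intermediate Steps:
f = -479/8 (f = -3 + (⅛)*(-455) = -3 - 455/8 = -479/8 ≈ -59.875)
o = -14 (o = -3 - 11 = -14)
w = 8 (w = 5 + 3 = 8)
k(b) = (-479/8 + b)/(-14 + b) (k(b) = (b - 479/8)/(b - 14) = (-479/8 + b)/(-14 + b))
-k(w) = -(-479/8 + 8)/(-14 + 8) = -(-415)/((-6)*8) = -(-1)*(-415)/(6*8) = -1*415/48 = -415/48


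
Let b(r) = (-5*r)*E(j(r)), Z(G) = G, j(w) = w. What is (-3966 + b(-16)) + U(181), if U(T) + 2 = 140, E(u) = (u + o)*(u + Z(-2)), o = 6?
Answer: 10572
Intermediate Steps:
E(u) = (-2 + u)*(6 + u) (E(u) = (u + 6)*(u - 2) = (6 + u)*(-2 + u) = (-2 + u)*(6 + u))
U(T) = 138 (U(T) = -2 + 140 = 138)
b(r) = -5*r*(-12 + r**2 + 4*r) (b(r) = (-5*r)*(-12 + r**2 + 4*r) = -5*r*(-12 + r**2 + 4*r))
(-3966 + b(-16)) + U(181) = (-3966 + 5*(-16)*(12 - 1*(-16)**2 - 4*(-16))) + 138 = (-3966 + 5*(-16)*(12 - 1*256 + 64)) + 138 = (-3966 + 5*(-16)*(12 - 256 + 64)) + 138 = (-3966 + 5*(-16)*(-180)) + 138 = (-3966 + 14400) + 138 = 10434 + 138 = 10572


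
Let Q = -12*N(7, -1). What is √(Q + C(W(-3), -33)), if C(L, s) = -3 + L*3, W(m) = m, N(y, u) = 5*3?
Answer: 8*I*√3 ≈ 13.856*I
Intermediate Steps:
N(y, u) = 15
C(L, s) = -3 + 3*L
Q = -180 (Q = -12*15 = -180)
√(Q + C(W(-3), -33)) = √(-180 + (-3 + 3*(-3))) = √(-180 + (-3 - 9)) = √(-180 - 12) = √(-192) = 8*I*√3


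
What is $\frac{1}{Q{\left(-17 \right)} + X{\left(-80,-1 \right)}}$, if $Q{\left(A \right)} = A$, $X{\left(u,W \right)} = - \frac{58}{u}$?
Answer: $- \frac{40}{651} \approx -0.061444$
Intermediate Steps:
$\frac{1}{Q{\left(-17 \right)} + X{\left(-80,-1 \right)}} = \frac{1}{-17 - \frac{58}{-80}} = \frac{1}{-17 - - \frac{29}{40}} = \frac{1}{-17 + \frac{29}{40}} = \frac{1}{- \frac{651}{40}} = - \frac{40}{651}$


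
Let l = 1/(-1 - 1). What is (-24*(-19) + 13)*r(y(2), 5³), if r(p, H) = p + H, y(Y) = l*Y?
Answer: 58156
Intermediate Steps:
l = -½ (l = 1/(-2) = -½ ≈ -0.50000)
y(Y) = -Y/2
r(p, H) = H + p
(-24*(-19) + 13)*r(y(2), 5³) = (-24*(-19) + 13)*(5³ - ½*2) = (456 + 13)*(125 - 1) = 469*124 = 58156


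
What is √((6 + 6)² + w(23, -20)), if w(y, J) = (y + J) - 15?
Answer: 2*√33 ≈ 11.489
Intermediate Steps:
w(y, J) = -15 + J + y (w(y, J) = (J + y) - 15 = -15 + J + y)
√((6 + 6)² + w(23, -20)) = √((6 + 6)² + (-15 - 20 + 23)) = √(12² - 12) = √(144 - 12) = √132 = 2*√33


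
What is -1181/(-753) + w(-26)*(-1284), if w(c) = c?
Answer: 25139333/753 ≈ 33386.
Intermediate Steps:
-1181/(-753) + w(-26)*(-1284) = -1181/(-753) - 26*(-1284) = -1181*(-1/753) + 33384 = 1181/753 + 33384 = 25139333/753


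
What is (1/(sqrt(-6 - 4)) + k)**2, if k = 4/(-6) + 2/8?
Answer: 53/720 + I*sqrt(10)/12 ≈ 0.073611 + 0.26352*I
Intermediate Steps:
k = -5/12 (k = 4*(-1/6) + 2*(1/8) = -2/3 + 1/4 = -5/12 ≈ -0.41667)
(1/(sqrt(-6 - 4)) + k)**2 = (1/(sqrt(-6 - 4)) - 5/12)**2 = (1/(sqrt(-10)) - 5/12)**2 = (1/(I*sqrt(10)) - 5/12)**2 = (-I*sqrt(10)/10 - 5/12)**2 = (-5/12 - I*sqrt(10)/10)**2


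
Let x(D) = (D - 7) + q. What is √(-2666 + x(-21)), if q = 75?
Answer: 3*I*√291 ≈ 51.176*I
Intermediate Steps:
x(D) = 68 + D (x(D) = (D - 7) + 75 = (-7 + D) + 75 = 68 + D)
√(-2666 + x(-21)) = √(-2666 + (68 - 21)) = √(-2666 + 47) = √(-2619) = 3*I*√291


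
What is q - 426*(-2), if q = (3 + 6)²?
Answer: 933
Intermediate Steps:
q = 81 (q = 9² = 81)
q - 426*(-2) = 81 - 426*(-2) = 81 - 142*(-6) = 81 + 852 = 933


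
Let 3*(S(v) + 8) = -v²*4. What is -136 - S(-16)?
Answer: 640/3 ≈ 213.33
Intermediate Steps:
S(v) = -8 - 4*v²/3 (S(v) = -8 + (-v²*4)/3 = -8 + (-4*v²)/3 = -8 - 4*v²/3)
-136 - S(-16) = -136 - (-8 - 4/3*(-16)²) = -136 - (-8 - 4/3*256) = -136 - (-8 - 1024/3) = -136 - 1*(-1048/3) = -136 + 1048/3 = 640/3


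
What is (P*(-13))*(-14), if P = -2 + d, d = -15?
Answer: -3094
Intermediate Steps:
P = -17 (P = -2 - 15 = -17)
(P*(-13))*(-14) = -17*(-13)*(-14) = 221*(-14) = -3094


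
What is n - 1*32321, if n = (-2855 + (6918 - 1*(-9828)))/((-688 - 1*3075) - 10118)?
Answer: -448661692/13881 ≈ -32322.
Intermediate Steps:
n = -13891/13881 (n = (-2855 + (6918 + 9828))/((-688 - 3075) - 10118) = (-2855 + 16746)/(-3763 - 10118) = 13891/(-13881) = 13891*(-1/13881) = -13891/13881 ≈ -1.0007)
n - 1*32321 = -13891/13881 - 1*32321 = -13891/13881 - 32321 = -448661692/13881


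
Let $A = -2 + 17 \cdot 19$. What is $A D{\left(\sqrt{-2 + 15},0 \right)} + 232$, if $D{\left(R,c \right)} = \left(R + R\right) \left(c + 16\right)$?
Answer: $232 + 10272 \sqrt{13} \approx 37268.0$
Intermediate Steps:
$A = 321$ ($A = -2 + 323 = 321$)
$D{\left(R,c \right)} = 2 R \left(16 + c\right)$
$A D{\left(\sqrt{-2 + 15},0 \right)} + 232 = 321 \cdot 2 \sqrt{-2 + 15} \left(16 + 0\right) + 232 = 321 \cdot 2 \sqrt{13} \cdot 16 + 232 = 321 \cdot 32 \sqrt{13} + 232 = 10272 \sqrt{13} + 232 = 232 + 10272 \sqrt{13}$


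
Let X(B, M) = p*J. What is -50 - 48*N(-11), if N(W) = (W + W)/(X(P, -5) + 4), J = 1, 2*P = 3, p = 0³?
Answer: 214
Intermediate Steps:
p = 0
P = 3/2 (P = (½)*3 = 3/2 ≈ 1.5000)
X(B, M) = 0 (X(B, M) = 0*1 = 0)
N(W) = W/2 (N(W) = (W + W)/(0 + 4) = (2*W)/4 = (2*W)*(¼) = W/2)
-50 - 48*N(-11) = -50 - 24*(-11) = -50 - 48*(-11/2) = -50 + 264 = 214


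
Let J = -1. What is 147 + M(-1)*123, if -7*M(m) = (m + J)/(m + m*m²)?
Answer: 906/7 ≈ 129.43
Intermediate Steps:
M(m) = -(-1 + m)/(7*(m + m³)) (M(m) = -(m - 1)/(7*(m + m*m²)) = -(-1 + m)/(7*(m + m³)))
147 + M(-1)*123 = 147 + ((⅐)*(1 - 1*(-1))/(-1*(1 + (-1)²)))*123 = 147 + ((⅐)*(-1)*(1 + 1)/(1 + 1))*123 = 147 + ((⅐)*(-1)*2/2)*123 = 147 + ((⅐)*(-1)*(½)*2)*123 = 147 - ⅐*123 = 147 - 123/7 = 906/7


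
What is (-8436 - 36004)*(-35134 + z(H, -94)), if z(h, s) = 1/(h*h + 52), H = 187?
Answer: 54680212009720/35021 ≈ 1.5614e+9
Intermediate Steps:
z(h, s) = 1/(52 + h²) (z(h, s) = 1/(h² + 52) = 1/(52 + h²))
(-8436 - 36004)*(-35134 + z(H, -94)) = (-8436 - 36004)*(-35134 + 1/(52 + 187²)) = -44440*(-35134 + 1/(52 + 34969)) = -44440*(-35134 + 1/35021) = -44440*(-1230427813/35021) = 54680212009720/35021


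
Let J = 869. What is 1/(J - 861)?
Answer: ⅛ ≈ 0.12500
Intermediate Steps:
1/(J - 861) = 1/(869 - 861) = 1/8 = ⅛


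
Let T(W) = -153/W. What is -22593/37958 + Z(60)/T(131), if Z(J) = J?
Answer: -100602203/1935858 ≈ -51.968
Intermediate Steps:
-22593/37958 + Z(60)/T(131) = -22593/37958 + 60/((-153/131)) = -22593*1/37958 + 60/((-153*1/131)) = -22593/37958 + 60/(-153/131) = -22593/37958 + 60*(-131/153) = -22593/37958 - 2620/51 = -100602203/1935858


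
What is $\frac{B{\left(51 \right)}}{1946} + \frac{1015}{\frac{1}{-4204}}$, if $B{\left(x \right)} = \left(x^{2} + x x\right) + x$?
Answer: $- \frac{8303693507}{1946} \approx -4.2671 \cdot 10^{6}$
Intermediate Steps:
$B{\left(x \right)} = x + 2 x^{2}$ ($B{\left(x \right)} = \left(x^{2} + x^{2}\right) + x = 2 x^{2} + x = x + 2 x^{2}$)
$\frac{B{\left(51 \right)}}{1946} + \frac{1015}{\frac{1}{-4204}} = \frac{51 \left(1 + 2 \cdot 51\right)}{1946} + \frac{1015}{\frac{1}{-4204}} = 51 \left(1 + 102\right) \frac{1}{1946} + \frac{1015}{- \frac{1}{4204}} = 51 \cdot 103 \cdot \frac{1}{1946} + 1015 \left(-4204\right) = 5253 \cdot \frac{1}{1946} - 4267060 = \frac{5253}{1946} - 4267060 = - \frac{8303693507}{1946}$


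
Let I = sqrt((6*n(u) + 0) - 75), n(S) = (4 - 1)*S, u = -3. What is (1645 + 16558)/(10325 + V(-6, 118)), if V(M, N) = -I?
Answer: 187945975/106605754 + 18203*I*sqrt(129)/106605754 ≈ 1.763 + 0.0019394*I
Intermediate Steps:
n(S) = 3*S
I = I*sqrt(129) (I = sqrt((6*(3*(-3)) + 0) - 75) = sqrt((6*(-9) + 0) - 75) = sqrt((-54 + 0) - 75) = sqrt(-54 - 75) = sqrt(-129) = I*sqrt(129) ≈ 11.358*I)
V(M, N) = -I*sqrt(129)
(1645 + 16558)/(10325 + V(-6, 118)) = (1645 + 16558)/(10325 - I*sqrt(129)) = 18203/(10325 - I*sqrt(129))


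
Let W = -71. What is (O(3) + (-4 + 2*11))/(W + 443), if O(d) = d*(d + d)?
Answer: 3/31 ≈ 0.096774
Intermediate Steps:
O(d) = 2*d² (O(d) = d*(2*d) = 2*d²)
(O(3) + (-4 + 2*11))/(W + 443) = (2*3² + (-4 + 2*11))/(-71 + 443) = (2*9 + (-4 + 22))/372 = (18 + 18)*(1/372) = 36*(1/372) = 3/31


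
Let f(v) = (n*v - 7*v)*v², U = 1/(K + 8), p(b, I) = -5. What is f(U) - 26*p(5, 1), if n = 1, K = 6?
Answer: 178357/1372 ≈ 130.00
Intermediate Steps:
U = 1/14 (U = 1/(6 + 8) = 1/14 ≈ 0.071429)
f(v) = -6*v³ (f(v) = (1*v - 7*v)*v² = (v - 7*v)*v² = (-6*v)*v² = -6*v³)
f(U) - 26*p(5, 1) = -6*(1/14)³ - 26*(-5) = -6*1/2744 + 130 = -3/1372 + 130 = 178357/1372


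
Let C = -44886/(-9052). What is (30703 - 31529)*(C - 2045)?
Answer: 3813322751/2263 ≈ 1.6851e+6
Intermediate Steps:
C = 22443/4526 (C = -44886*(-1/9052) = 22443/4526 ≈ 4.9587)
(30703 - 31529)*(C - 2045) = (30703 - 31529)*(22443/4526 - 2045) = -826*(-9233227/4526) = 3813322751/2263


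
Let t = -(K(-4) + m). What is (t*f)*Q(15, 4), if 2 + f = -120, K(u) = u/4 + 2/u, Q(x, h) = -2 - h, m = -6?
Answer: 5490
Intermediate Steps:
K(u) = 2/u + u/4 (K(u) = u*(¼) + 2/u = u/4 + 2/u = 2/u + u/4)
f = -122 (f = -2 - 120 = -122)
t = 15/2 (t = -((2/(-4) + (¼)*(-4)) - 6) = -((2*(-¼) - 1) - 6) = -((-½ - 1) - 6) = -(-3/2 - 6) = -1*(-15/2) = 15/2 ≈ 7.5000)
(t*f)*Q(15, 4) = ((15/2)*(-122))*(-2 - 1*4) = -915*(-2 - 4) = -915*(-6) = 5490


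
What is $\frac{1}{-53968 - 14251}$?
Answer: $- \frac{1}{68219} \approx -1.4659 \cdot 10^{-5}$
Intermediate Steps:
$\frac{1}{-53968 - 14251} = \frac{1}{-68219} = - \frac{1}{68219}$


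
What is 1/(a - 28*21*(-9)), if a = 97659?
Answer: 1/102951 ≈ 9.7134e-6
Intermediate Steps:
1/(a - 28*21*(-9)) = 1/(97659 - 28*21*(-9)) = 1/(97659 - 588*(-9)) = 1/(97659 + 5292) = 1/102951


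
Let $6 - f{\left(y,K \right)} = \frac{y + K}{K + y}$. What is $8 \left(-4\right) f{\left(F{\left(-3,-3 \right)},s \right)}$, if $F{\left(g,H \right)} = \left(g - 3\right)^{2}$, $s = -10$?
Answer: $-160$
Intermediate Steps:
$F{\left(g,H \right)} = \left(-3 + g\right)^{2}$
$f{\left(y,K \right)} = 5$ ($f{\left(y,K \right)} = 6 - \frac{y + K}{K + y} = 6 - \frac{K + y}{K + y} = 6 - 1 = 5$)
$8 \left(-4\right) f{\left(F{\left(-3,-3 \right)},s \right)} = 8 \left(-4\right) 5 = \left(-32\right) 5 = -160$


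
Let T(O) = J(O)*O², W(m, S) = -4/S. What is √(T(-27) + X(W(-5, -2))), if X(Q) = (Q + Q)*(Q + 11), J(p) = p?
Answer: I*√19631 ≈ 140.11*I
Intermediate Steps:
T(O) = O³ (T(O) = O*O² = O³)
X(Q) = 2*Q*(11 + Q) (X(Q) = (2*Q)*(11 + Q) = 2*Q*(11 + Q))
√(T(-27) + X(W(-5, -2))) = √((-27)³ + 2*(-4/(-2))*(11 - 4/(-2))) = √(-19683 + 2*(-4*(-½))*(11 - 4*(-½))) = √(-19683 + 2*2*(11 + 2)) = √(-19683 + 2*2*13) = √(-19683 + 52) = √(-19631) = I*√19631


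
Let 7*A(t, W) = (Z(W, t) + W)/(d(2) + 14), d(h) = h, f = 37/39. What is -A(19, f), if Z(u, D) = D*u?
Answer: -185/1092 ≈ -0.16941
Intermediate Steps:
f = 37/39 (f = 37*(1/39) = 37/39 ≈ 0.94872)
A(t, W) = W/112 + W*t/112 (A(t, W) = ((t*W + W)/(2 + 14))/7 = ((W*t + W)/16)/7 = ((W + W*t)*(1/16))/7 = (W/16 + W*t/16)/7 = W/112 + W*t/112)
-A(19, f) = -37*(1 + 19)/(112*39) = -37*20/(112*39) = -1*185/1092 = -185/1092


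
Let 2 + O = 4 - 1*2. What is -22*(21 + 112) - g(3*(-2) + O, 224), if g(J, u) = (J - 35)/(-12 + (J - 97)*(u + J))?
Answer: -65735557/22466 ≈ -2926.0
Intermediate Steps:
O = 0 (O = -2 + (4 - 1*2) = -2 + (4 - 2) = -2 + 2 = 0)
g(J, u) = (-35 + J)/(-12 + (-97 + J)*(J + u))
-22*(21 + 112) - g(3*(-2) + O, 224) = -22*(21 + 112) - (35 - (3*(-2) + 0))/(12 - (3*(-2) + 0)² + 97*(3*(-2) + 0) + 97*224 - 1*(3*(-2) + 0)*224) = -22*133 - (35 - (-6 + 0))/(12 - (-6 + 0)² + 97*(-6 + 0) + 21728 - 1*(-6 + 0)*224) = -2926 - (35 - 1*(-6))/(12 - 1*(-6)² + 97*(-6) + 21728 - 1*(-6)*224) = -2926 - (35 + 6)/(12 - 1*36 - 582 + 21728 + 1344) = -2926 - 41/(12 - 36 - 582 + 21728 + 1344) = -2926 - 41/22466 = -65735557/22466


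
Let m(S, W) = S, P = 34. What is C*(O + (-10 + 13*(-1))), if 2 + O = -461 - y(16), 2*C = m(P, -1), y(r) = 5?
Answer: -8347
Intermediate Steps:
C = 17 (C = (1/2)*34 = 17)
O = -468 (O = -2 + (-461 - 1*5) = -2 + (-461 - 5) = -2 - 466 = -468)
C*(O + (-10 + 13*(-1))) = 17*(-468 + (-10 + 13*(-1))) = 17*(-468 + (-10 - 13)) = 17*(-468 - 23) = 17*(-491) = -8347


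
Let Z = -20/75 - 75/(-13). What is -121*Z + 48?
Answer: -120473/195 ≈ -617.81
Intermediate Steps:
Z = 1073/195 (Z = -20*1/75 - 75*(-1/13) = -4/15 + 75/13 = 1073/195 ≈ 5.5026)
-121*Z + 48 = -121*1073/195 + 48 = -129833/195 + 48 = -120473/195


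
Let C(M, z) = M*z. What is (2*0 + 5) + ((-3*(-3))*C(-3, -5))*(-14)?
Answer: -1885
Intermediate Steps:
(2*0 + 5) + ((-3*(-3))*C(-3, -5))*(-14) = (2*0 + 5) + ((-3*(-3))*(-3*(-5)))*(-14) = (0 + 5) + (9*15)*(-14) = 5 + 135*(-14) = 5 - 1890 = -1885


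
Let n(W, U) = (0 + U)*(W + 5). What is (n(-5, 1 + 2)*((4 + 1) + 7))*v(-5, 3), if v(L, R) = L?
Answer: 0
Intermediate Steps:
n(W, U) = U*(5 + W)
(n(-5, 1 + 2)*((4 + 1) + 7))*v(-5, 3) = (((1 + 2)*(5 - 5))*((4 + 1) + 7))*(-5) = ((3*0)*(5 + 7))*(-5) = (0*12)*(-5) = 0*(-5) = 0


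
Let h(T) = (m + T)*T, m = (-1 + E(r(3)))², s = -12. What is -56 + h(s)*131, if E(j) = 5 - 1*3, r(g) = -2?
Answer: 17236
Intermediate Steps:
E(j) = 2 (E(j) = 5 - 3 = 2)
m = 1 (m = (-1 + 2)² = 1² = 1)
h(T) = T*(1 + T) (h(T) = (1 + T)*T = T*(1 + T))
-56 + h(s)*131 = -56 - 12*(1 - 12)*131 = -56 - 12*(-11)*131 = -56 + 132*131 = -56 + 17292 = 17236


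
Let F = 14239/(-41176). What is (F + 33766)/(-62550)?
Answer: -463444859/858519600 ≈ -0.53982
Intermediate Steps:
F = -14239/41176 (F = 14239*(-1/41176) = -14239/41176 ≈ -0.34581)
(F + 33766)/(-62550) = (-14239/41176 + 33766)/(-62550) = (1390334577/41176)*(-1/62550) = -463444859/858519600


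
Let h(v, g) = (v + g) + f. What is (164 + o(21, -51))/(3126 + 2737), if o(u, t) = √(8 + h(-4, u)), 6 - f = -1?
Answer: 4/143 + 4*√2/5863 ≈ 0.028937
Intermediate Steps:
f = 7 (f = 6 - 1*(-1) = 6 + 1 = 7)
h(v, g) = 7 + g + v (h(v, g) = (v + g) + 7 = (g + v) + 7 = 7 + g + v)
o(u, t) = √(11 + u) (o(u, t) = √(8 + (7 + u - 4)) = √(8 + (3 + u)) = √(11 + u))
(164 + o(21, -51))/(3126 + 2737) = (164 + √(11 + 21))/(3126 + 2737) = (164 + √32)/5863 = (164 + 4*√2)*(1/5863) = 4/143 + 4*√2/5863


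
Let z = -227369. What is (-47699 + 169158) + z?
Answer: -105910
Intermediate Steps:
(-47699 + 169158) + z = (-47699 + 169158) - 227369 = 121459 - 227369 = -105910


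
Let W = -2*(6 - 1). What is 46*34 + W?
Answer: 1554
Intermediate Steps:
W = -10 (W = -2*5 = -10)
46*34 + W = 46*34 - 10 = 1564 - 10 = 1554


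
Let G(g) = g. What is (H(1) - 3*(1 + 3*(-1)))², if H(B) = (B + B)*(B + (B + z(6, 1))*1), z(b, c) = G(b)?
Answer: 484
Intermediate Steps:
z(b, c) = b
H(B) = 2*B*(6 + 2*B) (H(B) = (B + B)*(B + (B + 6)*1) = (2*B)*(B + (6 + B)*1) = (2*B)*(B + (6 + B)) = (2*B)*(6 + 2*B) = 2*B*(6 + 2*B))
(H(1) - 3*(1 + 3*(-1)))² = (4*1*(3 + 1) - 3*(1 + 3*(-1)))² = (4*1*4 - 3*(1 - 3))² = (16 - 3*(-2))² = (16 + 6)² = 22² = 484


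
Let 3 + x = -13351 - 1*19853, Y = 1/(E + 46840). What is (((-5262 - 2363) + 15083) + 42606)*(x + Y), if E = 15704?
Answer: -2166205247101/1303 ≈ -1.6625e+9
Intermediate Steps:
Y = 1/62544 (Y = 1/(15704 + 46840) = 1/62544 ≈ 1.5989e-5)
x = -33207 (x = -3 + (-13351 - 1*19853) = -3 + (-13351 - 19853) = -3 - 33204 = -33207)
(((-5262 - 2363) + 15083) + 42606)*(x + Y) = (((-5262 - 2363) + 15083) + 42606)*(-33207 + 1/62544) = ((-7625 + 15083) + 42606)*(-2076898607/62544) = (7458 + 42606)*(-2076898607/62544) = 50064*(-2076898607/62544) = -2166205247101/1303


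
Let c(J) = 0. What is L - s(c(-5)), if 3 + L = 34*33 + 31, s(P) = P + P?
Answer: 1150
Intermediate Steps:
s(P) = 2*P
L = 1150 (L = -3 + (34*33 + 31) = -3 + (1122 + 31) = -3 + 1153 = 1150)
L - s(c(-5)) = 1150 - 2*0 = 1150 - 1*0 = 1150 + 0 = 1150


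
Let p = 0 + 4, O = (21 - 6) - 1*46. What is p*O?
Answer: -124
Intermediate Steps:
O = -31 (O = 15 - 46 = -31)
p = 4
p*O = 4*(-31) = -124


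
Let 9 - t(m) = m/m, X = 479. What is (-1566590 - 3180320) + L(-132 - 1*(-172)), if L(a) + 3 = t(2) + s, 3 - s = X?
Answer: -4747381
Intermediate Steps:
s = -476 (s = 3 - 1*479 = 3 - 479 = -476)
t(m) = 8 (t(m) = 9 - m/m = 9 - 1*1 = 9 - 1 = 8)
L(a) = -471 (L(a) = -3 + (8 - 476) = -3 - 468 = -471)
(-1566590 - 3180320) + L(-132 - 1*(-172)) = (-1566590 - 3180320) - 471 = -4746910 - 471 = -4747381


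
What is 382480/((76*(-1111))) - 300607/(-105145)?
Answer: -3708451737/2219505805 ≈ -1.6708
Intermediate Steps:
382480/((76*(-1111))) - 300607/(-105145) = 382480/(-84436) - 300607*(-1/105145) = 382480*(-1/84436) + 300607/105145 = -95620/21109 + 300607/105145 = -3708451737/2219505805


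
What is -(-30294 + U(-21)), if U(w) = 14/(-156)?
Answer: 2362939/78 ≈ 30294.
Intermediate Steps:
U(w) = -7/78 (U(w) = 14*(-1/156) = -7/78)
-(-30294 + U(-21)) = -(-30294 - 7/78) = -1*(-2362939/78) = 2362939/78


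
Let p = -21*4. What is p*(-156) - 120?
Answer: 12984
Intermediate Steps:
p = -84
p*(-156) - 120 = -84*(-156) - 120 = 13104 - 120 = 12984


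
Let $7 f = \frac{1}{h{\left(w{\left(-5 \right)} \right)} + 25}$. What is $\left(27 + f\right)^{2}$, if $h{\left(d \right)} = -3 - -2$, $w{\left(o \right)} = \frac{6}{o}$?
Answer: $\frac{20584369}{28224} \approx 729.32$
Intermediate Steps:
$h{\left(d \right)} = -1$ ($h{\left(d \right)} = -3 + 2 = -1$)
$f = \frac{1}{168}$ ($f = \frac{1}{7 \left(-1 + 25\right)} = \frac{1}{7 \cdot 24} = \frac{1}{7} \cdot \frac{1}{24} = \frac{1}{168} \approx 0.0059524$)
$\left(27 + f\right)^{2} = \left(27 + \frac{1}{168}\right)^{2} = \left(\frac{4537}{168}\right)^{2} = \frac{20584369}{28224}$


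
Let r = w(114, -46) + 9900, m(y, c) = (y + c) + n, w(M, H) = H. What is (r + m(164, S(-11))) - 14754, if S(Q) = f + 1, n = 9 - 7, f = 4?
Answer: -4729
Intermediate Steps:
n = 2
S(Q) = 5 (S(Q) = 4 + 1 = 5)
m(y, c) = 2 + c + y (m(y, c) = (y + c) + 2 = (c + y) + 2 = 2 + c + y)
r = 9854 (r = -46 + 9900 = 9854)
(r + m(164, S(-11))) - 14754 = (9854 + (2 + 5 + 164)) - 14754 = (9854 + 171) - 14754 = 10025 - 14754 = -4729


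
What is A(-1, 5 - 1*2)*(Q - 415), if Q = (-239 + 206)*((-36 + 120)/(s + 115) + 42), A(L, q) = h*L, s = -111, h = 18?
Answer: 44892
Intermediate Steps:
A(L, q) = 18*L
Q = -2079 (Q = (-239 + 206)*((-36 + 120)/(-111 + 115) + 42) = -33*(84/4 + 42) = -33*(84*(1/4) + 42) = -33*(21 + 42) = -33*63 = -2079)
A(-1, 5 - 1*2)*(Q - 415) = (18*(-1))*(-2079 - 415) = -18*(-2494) = 44892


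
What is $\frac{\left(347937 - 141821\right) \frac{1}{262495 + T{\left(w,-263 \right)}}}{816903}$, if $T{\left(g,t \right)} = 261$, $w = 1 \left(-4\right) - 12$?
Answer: $\frac{51529}{53661541167} \approx 9.6026 \cdot 10^{-7}$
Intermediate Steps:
$w = -16$ ($w = -4 - 12 = -16$)
$\frac{\left(347937 - 141821\right) \frac{1}{262495 + T{\left(w,-263 \right)}}}{816903} = \frac{\left(347937 - 141821\right) \frac{1}{262495 + 261}}{816903} = \frac{206116}{262756} \cdot \frac{1}{816903} = 206116 \cdot \frac{1}{262756} \cdot \frac{1}{816903} = \frac{51529}{65689} \cdot \frac{1}{816903} = \frac{51529}{53661541167}$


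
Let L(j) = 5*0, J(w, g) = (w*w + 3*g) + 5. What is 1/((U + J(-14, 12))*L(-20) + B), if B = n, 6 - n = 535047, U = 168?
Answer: -1/535041 ≈ -1.8690e-6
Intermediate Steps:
J(w, g) = 5 + w² + 3*g (J(w, g) = (w² + 3*g) + 5 = 5 + w² + 3*g)
L(j) = 0
n = -535041 (n = 6 - 1*535047 = 6 - 535047 = -535041)
B = -535041
1/((U + J(-14, 12))*L(-20) + B) = 1/((168 + (5 + (-14)² + 3*12))*0 - 535041) = 1/((168 + (5 + 196 + 36))*0 - 535041) = 1/((168 + 237)*0 - 535041) = 1/(405*0 - 535041) = 1/(0 - 535041) = 1/(-535041) = -1/535041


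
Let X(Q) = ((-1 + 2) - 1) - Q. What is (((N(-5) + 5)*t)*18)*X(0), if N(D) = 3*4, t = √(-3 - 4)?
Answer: 0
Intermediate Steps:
t = I*√7 (t = √(-7) = I*√7 ≈ 2.6458*I)
X(Q) = -Q (X(Q) = (1 - 1) - Q = 0 - Q = -Q)
N(D) = 12
(((N(-5) + 5)*t)*18)*X(0) = (((12 + 5)*(I*√7))*18)*(-1*0) = ((17*(I*√7))*18)*0 = ((17*I*√7)*18)*0 = (306*I*√7)*0 = 0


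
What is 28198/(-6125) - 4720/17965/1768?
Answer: -22391429244/4863574625 ≈ -4.6039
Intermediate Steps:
28198/(-6125) - 4720/17965/1768 = 28198*(-1/6125) - 4720*1/17965*(1/1768) = -28198/6125 - 944/3593*1/1768 = -28198/6125 - 118/794053 = -22391429244/4863574625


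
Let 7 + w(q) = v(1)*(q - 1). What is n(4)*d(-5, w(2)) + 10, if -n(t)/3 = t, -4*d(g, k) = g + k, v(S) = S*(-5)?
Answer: -41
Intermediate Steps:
v(S) = -5*S
w(q) = -2 - 5*q (w(q) = -7 + (-5*1)*(q - 1) = -7 - 5*(-1 + q) = -7 + (5 - 5*q) = -2 - 5*q)
d(g, k) = -g/4 - k/4 (d(g, k) = -(g + k)/4 = -g/4 - k/4)
n(t) = -3*t
n(4)*d(-5, w(2)) + 10 = (-3*4)*(-¼*(-5) - (-2 - 5*2)/4) + 10 = -12*(5/4 - (-2 - 10)/4) + 10 = -12*(5/4 - ¼*(-12)) + 10 = -12*(5/4 + 3) + 10 = -12*17/4 + 10 = -51 + 10 = -41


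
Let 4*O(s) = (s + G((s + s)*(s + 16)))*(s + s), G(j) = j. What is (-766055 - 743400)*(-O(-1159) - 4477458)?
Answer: -4619599734207895/2 ≈ -2.3098e+15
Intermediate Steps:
O(s) = s*(s + 2*s*(16 + s))/2 (O(s) = ((s + (s + s)*(s + 16))*(s + s))/4 = ((s + (2*s)*(16 + s))*(2*s))/4 = ((s + 2*s*(16 + s))*(2*s))/4 = (2*s*(s + 2*s*(16 + s)))/4 = s*(s + 2*s*(16 + s))/2)
(-766055 - 743400)*(-O(-1159) - 4477458) = (-766055 - 743400)*(-(-1159)²*(33/2 - 1159) - 4477458) = -1509455*(-1343281*(-2285)/2 - 4477458) = -1509455*(-1*(-3069397085/2) - 4477458) = -1509455*(3069397085/2 - 4477458) = -1509455*3060442169/2 = -4619599734207895/2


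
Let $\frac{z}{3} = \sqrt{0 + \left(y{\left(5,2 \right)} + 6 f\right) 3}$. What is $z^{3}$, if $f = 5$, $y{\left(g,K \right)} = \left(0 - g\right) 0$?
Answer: $7290 \sqrt{10} \approx 23053.0$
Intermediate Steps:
$y{\left(g,K \right)} = 0$ ($y{\left(g,K \right)} = - g 0 = 0$)
$z = 9 \sqrt{10}$ ($z = 3 \sqrt{0 + \left(0 + 6 \cdot 5\right) 3} = 3 \sqrt{0 + \left(0 + 30\right) 3} = 3 \sqrt{0 + 30 \cdot 3} = 3 \sqrt{0 + 90} = 3 \sqrt{90} = 3 \cdot 3 \sqrt{10} = 9 \sqrt{10} \approx 28.461$)
$z^{3} = \left(9 \sqrt{10}\right)^{3} = 7290 \sqrt{10}$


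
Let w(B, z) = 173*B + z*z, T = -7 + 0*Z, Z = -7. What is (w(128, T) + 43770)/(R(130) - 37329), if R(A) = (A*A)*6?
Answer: 65963/64071 ≈ 1.0295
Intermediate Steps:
R(A) = 6*A² (R(A) = A²*6 = 6*A²)
T = -7 (T = -7 + 0*(-7) = -7 + 0 = -7)
w(B, z) = z² + 173*B (w(B, z) = 173*B + z² = z² + 173*B)
(w(128, T) + 43770)/(R(130) - 37329) = (((-7)² + 173*128) + 43770)/(6*130² - 37329) = ((49 + 22144) + 43770)/(6*16900 - 37329) = (22193 + 43770)/(101400 - 37329) = 65963/64071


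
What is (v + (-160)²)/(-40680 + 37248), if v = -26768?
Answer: 146/429 ≈ 0.34033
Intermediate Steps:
(v + (-160)²)/(-40680 + 37248) = (-26768 + (-160)²)/(-40680 + 37248) = (-26768 + 25600)/(-3432) = -1168*(-1/3432) = 146/429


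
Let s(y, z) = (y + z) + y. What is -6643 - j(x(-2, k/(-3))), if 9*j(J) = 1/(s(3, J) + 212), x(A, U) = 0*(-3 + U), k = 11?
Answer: -13033567/1962 ≈ -6643.0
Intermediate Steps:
x(A, U) = 0
s(y, z) = z + 2*y
j(J) = 1/(9*(218 + J)) (j(J) = 1/(9*((J + 2*3) + 212)) = 1/(9*((J + 6) + 212)) = 1/(9*((6 + J) + 212)) = 1/(9*(218 + J)))
-6643 - j(x(-2, k/(-3))) = -6643 - 1/(9*(218 + 0)) = -6643 - 1/(9*218) = -6643 - 1*1/1962 = -6643 - 1/1962 = -13033567/1962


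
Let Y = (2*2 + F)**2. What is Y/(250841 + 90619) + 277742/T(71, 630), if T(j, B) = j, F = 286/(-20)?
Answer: 9483779085239/2424366000 ≈ 3911.9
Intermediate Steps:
F = -143/10 (F = 286*(-1/20) = -143/10 ≈ -14.300)
Y = 10609/100 (Y = (2*2 - 143/10)**2 = (4 - 143/10)**2 = (-103/10)**2 = 10609/100 ≈ 106.09)
Y/(250841 + 90619) + 277742/T(71, 630) = 10609/(100*(250841 + 90619)) + 277742/71 = (10609/100)/341460 + 277742*(1/71) = (10609/100)*(1/341460) + 277742/71 = 10609/34146000 + 277742/71 = 9483779085239/2424366000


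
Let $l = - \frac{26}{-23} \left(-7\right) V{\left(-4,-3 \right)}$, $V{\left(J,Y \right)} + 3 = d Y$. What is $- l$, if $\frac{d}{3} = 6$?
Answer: $- \frac{10374}{23} \approx -451.04$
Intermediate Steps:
$d = 18$ ($d = 3 \cdot 6 = 18$)
$V{\left(J,Y \right)} = -3 + 18 Y$
$l = \frac{10374}{23}$ ($l = - \frac{26}{-23} \left(-7\right) \left(-3 + 18 \left(-3\right)\right) = \left(-26\right) \left(- \frac{1}{23}\right) \left(-7\right) \left(-3 - 54\right) = \frac{26}{23} \left(-7\right) \left(-57\right) = \left(- \frac{182}{23}\right) \left(-57\right) = \frac{10374}{23} \approx 451.04$)
$- l = \left(-1\right) \frac{10374}{23} = - \frac{10374}{23}$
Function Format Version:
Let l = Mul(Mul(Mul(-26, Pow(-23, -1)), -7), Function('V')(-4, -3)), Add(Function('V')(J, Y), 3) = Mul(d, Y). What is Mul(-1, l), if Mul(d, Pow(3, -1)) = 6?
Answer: Rational(-10374, 23) ≈ -451.04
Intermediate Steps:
d = 18 (d = Mul(3, 6) = 18)
Function('V')(J, Y) = Add(-3, Mul(18, Y))
l = Rational(10374, 23) (l = Mul(Mul(Mul(-26, Pow(-23, -1)), -7), Add(-3, Mul(18, -3))) = Mul(Mul(Mul(-26, Rational(-1, 23)), -7), Add(-3, -54)) = Mul(Mul(Rational(26, 23), -7), -57) = Mul(Rational(-182, 23), -57) = Rational(10374, 23) ≈ 451.04)
Mul(-1, l) = Mul(-1, Rational(10374, 23)) = Rational(-10374, 23)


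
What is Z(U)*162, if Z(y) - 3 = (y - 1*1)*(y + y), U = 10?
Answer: 29646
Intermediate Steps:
Z(y) = 3 + 2*y*(-1 + y) (Z(y) = 3 + (y - 1*1)*(y + y) = 3 + (y - 1)*(2*y) = 3 + (-1 + y)*(2*y) = 3 + 2*y*(-1 + y))
Z(U)*162 = (3 - 2*10 + 2*10²)*162 = (3 - 20 + 2*100)*162 = (3 - 20 + 200)*162 = 183*162 = 29646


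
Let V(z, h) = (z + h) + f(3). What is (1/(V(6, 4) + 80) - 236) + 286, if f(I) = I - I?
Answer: 4501/90 ≈ 50.011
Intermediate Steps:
f(I) = 0
V(z, h) = h + z (V(z, h) = (z + h) + 0 = (h + z) + 0 = h + z)
(1/(V(6, 4) + 80) - 236) + 286 = (1/((4 + 6) + 80) - 236) + 286 = (1/(10 + 80) - 236) + 286 = (1/90 - 236) + 286 = -21239/90 + 286 = 4501/90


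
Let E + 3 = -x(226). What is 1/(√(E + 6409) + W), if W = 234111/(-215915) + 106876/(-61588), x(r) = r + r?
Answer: 15581067056612461880/32857642076188674908273 + 11051922955714995025*√5954/65715284152377349816546 ≈ 0.013451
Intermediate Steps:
x(r) = 2*r
W = -9373639952/3324443255 (W = 234111*(-1/215915) + 106876*(-1/61588) = -234111/215915 - 26719/15397 = -9373639952/3324443255 ≈ -2.8196)
E = -455 (E = -3 - 2*226 = -3 - 1*452 = -3 - 452 = -455)
1/(√(E + 6409) + W) = 1/(√(-455 + 6409) - 9373639952/3324443255) = 1/(√5954 - 9373639952/3324443255) = 1/(-9373639952/3324443255 + √5954)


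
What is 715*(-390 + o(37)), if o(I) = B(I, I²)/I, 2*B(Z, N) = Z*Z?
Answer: -531245/2 ≈ -2.6562e+5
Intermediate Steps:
B(Z, N) = Z²/2 (B(Z, N) = (Z*Z)/2 = Z²/2)
o(I) = I/2 (o(I) = (I²/2)/I = I/2)
715*(-390 + o(37)) = 715*(-390 + (½)*37) = 715*(-390 + 37/2) = 715*(-743/2) = -531245/2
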